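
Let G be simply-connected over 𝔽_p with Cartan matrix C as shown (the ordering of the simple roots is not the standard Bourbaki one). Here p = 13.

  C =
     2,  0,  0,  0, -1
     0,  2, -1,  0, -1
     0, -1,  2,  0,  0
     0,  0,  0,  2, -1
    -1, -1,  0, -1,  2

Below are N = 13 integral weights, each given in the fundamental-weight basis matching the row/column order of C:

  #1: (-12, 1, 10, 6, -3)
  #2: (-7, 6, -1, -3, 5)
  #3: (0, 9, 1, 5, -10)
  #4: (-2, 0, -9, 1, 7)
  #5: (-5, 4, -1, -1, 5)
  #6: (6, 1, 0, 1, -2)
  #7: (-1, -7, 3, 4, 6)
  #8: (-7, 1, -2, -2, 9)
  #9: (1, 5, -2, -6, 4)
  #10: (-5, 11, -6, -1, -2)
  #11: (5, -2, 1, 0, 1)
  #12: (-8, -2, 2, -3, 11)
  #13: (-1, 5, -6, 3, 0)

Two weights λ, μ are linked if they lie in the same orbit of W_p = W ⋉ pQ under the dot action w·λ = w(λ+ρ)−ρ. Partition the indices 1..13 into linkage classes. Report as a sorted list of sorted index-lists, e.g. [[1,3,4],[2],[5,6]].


Cartan matrix: type D_5 (|W|=1920); un-permuting the 5 rows.

W_13-reps of the 13 weights in Ā_13 (same 5-coord order as C):

    [1] (4, 0, 0, 0, 2)
    [2] (4, 0, 0, 0, 2)
    [3] (6, 1, 1, 1, 1)
    [4] (1, 2, 1, 2, 0)
    [5] (4, 0, 0, 0, 2)
    [6] (6, 1, 1, 1, 1)
    [7] (0, 0, 2, 5, 1)
    [8] (6, 1, 1, 1, 1)
    [9] (2, 0, 1, 5, 0)
    [10] (0, 1, 5, 4, 1)
    [11] (6, 1, 1, 1, 1)
    [12] (6, 1, 1, 1, 1)
    [13] (0, 1, 5, 4, 1)

The 13 indices split into 6 linkage classes (same alcove rep ⇔ same W_13-dot-orbit):

[[1, 2, 5], [3, 6, 8, 11, 12], [4], [7], [9], [10, 13]]


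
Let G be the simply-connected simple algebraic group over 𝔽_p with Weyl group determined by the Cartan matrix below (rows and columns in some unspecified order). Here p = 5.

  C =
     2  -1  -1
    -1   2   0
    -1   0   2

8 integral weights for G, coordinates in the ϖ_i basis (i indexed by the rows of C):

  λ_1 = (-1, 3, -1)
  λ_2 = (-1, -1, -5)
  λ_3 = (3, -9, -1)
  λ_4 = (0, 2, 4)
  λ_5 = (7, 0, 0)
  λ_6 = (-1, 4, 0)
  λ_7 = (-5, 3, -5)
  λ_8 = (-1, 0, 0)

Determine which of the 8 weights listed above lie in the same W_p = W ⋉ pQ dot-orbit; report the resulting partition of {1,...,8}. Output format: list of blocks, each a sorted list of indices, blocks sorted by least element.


C ↔ A_3 under row/col permutation; |W(A_3)| = 24.

Each λ_j+ρ reduced to Ā_5; 3-tuples below use C's row order:

  [1] (0, 4, 0)
  [2] (0, 4, 0)
  [3] (0, 1, 1)
  [4] (0, 1, 1)
  [5] (0, 1, 1)
  [6] (0, 4, 0)
  [7] (0, 1, 1)
  [8] (0, 1, 1)

These 8 weights hit 2 W_5-dot-orbits; sizes (3, 5):

[[1, 2, 6], [3, 4, 5, 7, 8]]


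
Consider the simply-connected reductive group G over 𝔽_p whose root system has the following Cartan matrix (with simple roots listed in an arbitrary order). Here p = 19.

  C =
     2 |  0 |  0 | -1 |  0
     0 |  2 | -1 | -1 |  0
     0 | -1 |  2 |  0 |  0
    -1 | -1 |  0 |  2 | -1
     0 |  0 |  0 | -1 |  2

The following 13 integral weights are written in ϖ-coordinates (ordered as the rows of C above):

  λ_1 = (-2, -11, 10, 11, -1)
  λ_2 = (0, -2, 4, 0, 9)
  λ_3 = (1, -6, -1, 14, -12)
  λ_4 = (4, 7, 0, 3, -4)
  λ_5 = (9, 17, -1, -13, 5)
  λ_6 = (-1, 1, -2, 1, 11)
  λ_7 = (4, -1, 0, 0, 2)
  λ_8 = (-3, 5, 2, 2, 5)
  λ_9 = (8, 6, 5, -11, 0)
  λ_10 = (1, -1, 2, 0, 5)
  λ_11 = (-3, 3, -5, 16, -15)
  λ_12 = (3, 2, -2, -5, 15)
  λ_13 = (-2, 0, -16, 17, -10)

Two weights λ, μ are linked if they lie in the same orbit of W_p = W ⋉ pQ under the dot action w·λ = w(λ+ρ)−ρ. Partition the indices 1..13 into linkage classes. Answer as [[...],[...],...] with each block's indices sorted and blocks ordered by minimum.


D_5 Cartan matrix, 5 simple roots permuted; ρ=(1,1,1,1,1).

Alcove-folded reps (p=19, 13 weights, presented ϖ-order):

  λ_1 → (1, 5, 1, 1, 0);  λ_2 → (1, 1, 4, 0, 10);  λ_3 → (1, 1, 4, 0, 10);  λ_4 → (5, 0, 1, 1, 3);  λ_5 → (2, 0, 3, 1, 6);  λ_6 → (0, 1, 1, 2, 12);  λ_7 → (5, 0, 1, 1, 3);  λ_8 → (2, 0, 3, 1, 6);  λ_9 → (2, 0, 3, 1, 6);  λ_10 → (2, 0, 3, 1, 6);  λ_11 → (0, 1, 1, 2, 12);  λ_12 → (0, 1, 1, 2, 12);  λ_13 → (5, 0, 1, 1, 3)

Linkage partition of the 13 weights (5 classes, p=19):

[[1], [2, 3], [4, 7, 13], [5, 8, 9, 10], [6, 11, 12]]


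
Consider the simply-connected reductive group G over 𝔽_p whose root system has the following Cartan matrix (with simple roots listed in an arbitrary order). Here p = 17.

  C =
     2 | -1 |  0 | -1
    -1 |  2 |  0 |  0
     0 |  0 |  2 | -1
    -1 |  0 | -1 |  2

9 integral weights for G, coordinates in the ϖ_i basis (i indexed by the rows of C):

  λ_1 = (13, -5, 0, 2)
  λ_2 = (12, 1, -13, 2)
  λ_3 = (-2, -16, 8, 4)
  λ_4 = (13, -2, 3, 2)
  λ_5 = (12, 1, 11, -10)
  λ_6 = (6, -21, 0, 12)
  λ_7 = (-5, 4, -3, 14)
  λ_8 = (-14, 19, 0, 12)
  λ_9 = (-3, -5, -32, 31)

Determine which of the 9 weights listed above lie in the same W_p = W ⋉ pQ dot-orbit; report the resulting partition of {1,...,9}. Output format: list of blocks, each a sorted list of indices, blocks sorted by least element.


Dynkin diagram of C (from the 6 off-diagonal −1 entries): A_4.

Ā_17 reps of the 9 weights (A_4, coords as presented):

    λ_1 → (10, 3, 0, 3)
    λ_2 → (4, 1, 2, 9)
    λ_3 → (4, 1, 2, 9)
    λ_4 → (10, 3, 0, 3)
    λ_5 → (4, 1, 2, 9)
    λ_6 → (10, 3, 0, 3)
    λ_7 → (4, 1, 2, 9)
    λ_8 → (10, 3, 0, 3)
    λ_9 → (4, 1, 2, 9)

Partition of {1..9} into 2 W_17-dot-orbits:

[[1, 4, 6, 8], [2, 3, 5, 7, 9]]


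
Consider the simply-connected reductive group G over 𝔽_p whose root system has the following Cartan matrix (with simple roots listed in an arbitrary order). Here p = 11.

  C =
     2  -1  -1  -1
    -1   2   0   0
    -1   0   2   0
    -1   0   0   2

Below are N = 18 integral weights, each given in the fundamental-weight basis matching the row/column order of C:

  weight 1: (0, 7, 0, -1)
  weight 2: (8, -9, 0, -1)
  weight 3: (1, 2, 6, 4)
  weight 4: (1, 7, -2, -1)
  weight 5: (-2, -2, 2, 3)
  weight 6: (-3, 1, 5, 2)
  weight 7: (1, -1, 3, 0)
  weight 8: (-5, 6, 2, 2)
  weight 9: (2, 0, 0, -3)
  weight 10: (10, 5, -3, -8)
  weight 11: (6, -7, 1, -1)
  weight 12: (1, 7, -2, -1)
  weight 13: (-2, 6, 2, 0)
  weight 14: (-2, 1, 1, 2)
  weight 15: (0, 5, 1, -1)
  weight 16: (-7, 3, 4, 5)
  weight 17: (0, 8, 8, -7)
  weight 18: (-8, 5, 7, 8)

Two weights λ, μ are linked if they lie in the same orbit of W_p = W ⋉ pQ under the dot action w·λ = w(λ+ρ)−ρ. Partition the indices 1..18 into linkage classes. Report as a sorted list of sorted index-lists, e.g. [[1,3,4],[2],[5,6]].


Dynkin diagram of C (from the 6 off-diagonal −1 entries): D_4.

Each λ_j+ρ reduced to Ā_11; 4-tuples below use C's row order:

  λ_1+ρ ↦ (1, 8, 1, 0);  λ_2+ρ ↦ (1, 8, 1, 0);  λ_3+ρ ↦ (2, 3, 1, 1);  λ_4+ρ ↦ (1, 8, 1, 0);  λ_5+ρ ↦ (1, 1, 1, 2);  λ_6+ρ ↦ (2, 0, 4, 1);  λ_7+ρ ↦ (2, 0, 4, 1);  λ_8+ρ ↦ (2, 3, 1, 1);  λ_9+ρ ↦ (1, 1, 1, 2);  λ_10+ρ ↦ (2, 0, 4, 1);  λ_11+ρ ↦ (1, 6, 2, 0);  λ_12+ρ ↦ (1, 8, 1, 0);  λ_13+ρ ↦ (1, 6, 2, 0);  λ_14+ρ ↦ (1, 1, 1, 2);  λ_15+ρ ↦ (1, 6, 2, 0);  λ_16+ρ ↦ (3, 2, 1, 0);  λ_17+ρ ↦ (1, 1, 1, 2);  λ_18+ρ ↦ (1, 1, 1, 2)

Linkage partition of the 18 weights (6 classes, p=11):

[[1, 2, 4, 12], [3, 8], [5, 9, 14, 17, 18], [6, 7, 10], [11, 13, 15], [16]]


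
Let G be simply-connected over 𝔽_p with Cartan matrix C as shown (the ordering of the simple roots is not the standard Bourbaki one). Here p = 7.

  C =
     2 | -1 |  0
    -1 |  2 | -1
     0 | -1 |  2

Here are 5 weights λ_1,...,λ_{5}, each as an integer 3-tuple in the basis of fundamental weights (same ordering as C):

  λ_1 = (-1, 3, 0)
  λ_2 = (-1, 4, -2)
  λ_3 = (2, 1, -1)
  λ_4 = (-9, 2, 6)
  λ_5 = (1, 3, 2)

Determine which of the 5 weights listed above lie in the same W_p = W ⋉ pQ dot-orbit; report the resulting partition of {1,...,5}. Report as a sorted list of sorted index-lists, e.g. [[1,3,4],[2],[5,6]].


Cartan matrix: type A_3 (|W|=24); un-permuting the 3 rows.

Each λ_j+ρ reduced to Ā_7; 3-tuples below use C's row order:

  1: (0, 4, 1)
  2: (0, 4, 1)
  3: (3, 2, 0)
  4: (0, 4, 1)
  5: (0, 4, 1)

Grouping the 5 weights by Ā_7-representative: 2 linkage classes.

[[1, 2, 4, 5], [3]]


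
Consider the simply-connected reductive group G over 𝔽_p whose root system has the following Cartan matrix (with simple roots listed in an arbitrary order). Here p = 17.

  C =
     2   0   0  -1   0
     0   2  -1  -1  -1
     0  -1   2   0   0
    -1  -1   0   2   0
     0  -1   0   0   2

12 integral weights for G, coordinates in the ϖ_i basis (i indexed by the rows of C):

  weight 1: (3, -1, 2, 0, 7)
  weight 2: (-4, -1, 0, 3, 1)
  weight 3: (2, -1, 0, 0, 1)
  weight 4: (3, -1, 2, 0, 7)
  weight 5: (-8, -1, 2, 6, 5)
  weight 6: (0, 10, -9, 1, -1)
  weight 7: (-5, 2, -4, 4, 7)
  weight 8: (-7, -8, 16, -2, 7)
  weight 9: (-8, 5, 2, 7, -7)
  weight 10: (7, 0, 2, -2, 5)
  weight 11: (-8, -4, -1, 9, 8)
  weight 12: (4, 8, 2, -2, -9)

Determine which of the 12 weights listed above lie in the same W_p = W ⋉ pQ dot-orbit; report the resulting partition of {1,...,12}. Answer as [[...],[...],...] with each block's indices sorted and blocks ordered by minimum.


Cartan matrix: type D_5 (|W|=1920); un-permuting the 5 rows.

Alcove-folded reps (p=17, 12 weights, presented ϖ-order):

  λ_1+ρ ↦ (4, 0, 3, 1, 8) · λ_2+ρ ↦ (3, 0, 1, 1, 2) · λ_3+ρ ↦ (3, 0, 1, 1, 2) · λ_4+ρ ↦ (4, 0, 3, 1, 8) · λ_5+ρ ↦ (7, 0, 3, 0, 6) · λ_6+ρ ↦ (1, 3, 8, 0, 0) · λ_7+ρ ↦ (4, 0, 3, 1, 8) · λ_8+ρ ↦ (7, 0, 3, 0, 6) · λ_9+ρ ↦ (7, 0, 3, 0, 6) · λ_10+ρ ↦ (7, 0, 3, 0, 6) · λ_11+ρ ↦ (7, 0, 3, 0, 6) · λ_12+ρ ↦ (4, 0, 3, 1, 8)

Linkage partition of the 12 weights (4 classes, p=17):

[[1, 4, 7, 12], [2, 3], [5, 8, 9, 10, 11], [6]]


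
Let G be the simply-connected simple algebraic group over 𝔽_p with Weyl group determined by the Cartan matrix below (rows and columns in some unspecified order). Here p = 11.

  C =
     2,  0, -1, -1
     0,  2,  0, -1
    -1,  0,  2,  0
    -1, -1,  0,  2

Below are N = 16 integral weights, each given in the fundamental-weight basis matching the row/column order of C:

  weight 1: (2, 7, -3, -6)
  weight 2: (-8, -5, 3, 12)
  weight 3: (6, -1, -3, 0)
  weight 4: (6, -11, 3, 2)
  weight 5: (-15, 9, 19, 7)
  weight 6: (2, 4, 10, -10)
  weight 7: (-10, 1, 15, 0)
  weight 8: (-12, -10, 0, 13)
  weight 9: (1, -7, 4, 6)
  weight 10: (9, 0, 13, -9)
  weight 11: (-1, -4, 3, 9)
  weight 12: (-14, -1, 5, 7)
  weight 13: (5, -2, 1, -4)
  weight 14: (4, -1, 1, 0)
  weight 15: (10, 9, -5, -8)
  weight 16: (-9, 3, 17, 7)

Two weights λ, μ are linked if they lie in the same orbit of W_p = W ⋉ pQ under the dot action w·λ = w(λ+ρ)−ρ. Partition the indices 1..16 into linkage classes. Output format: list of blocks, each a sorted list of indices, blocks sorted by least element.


Dynkin diagram of C (from the 6 off-diagonal −1 entries): A_4.

Folding the 16 weights λ_j+ρ into Ā_11 (reps in the given 4-coord order):

  λ_1+ρ ↦ (2, 3, 2, 1)
  λ_2+ρ ↦ (4, 2, 1, 2)
  λ_3+ρ ↦ (5, 0, 2, 1)
  λ_4+ρ ↦ (0, 0, 1, 7)
  λ_5+ρ ↦ (2, 3, 2, 1)
  λ_6+ρ ↦ (5, 0, 2, 1)
  λ_7+ρ ↦ (1, 1, 2, 2)
  λ_8+ρ ↦ (5, 0, 2, 1)
  λ_9+ρ ↦ (2, 3, 2, 1)
  λ_10+ρ ↦ (1, 1, 2, 2)
  λ_11+ρ ↦ (0, 0, 1, 7)
  λ_12+ρ ↦ (1, 3, 5, 0)
  λ_13+ρ ↦ (2, 3, 2, 1)
  λ_14+ρ ↦ (5, 0, 2, 1)
  λ_15+ρ ↦ (0, 0, 1, 7)
  λ_16+ρ ↦ (0, 0, 1, 7)

These 16 weights hit 6 W_11-dot-orbits; sizes (4, 1, 4, 4, 2, 1):

[[1, 5, 9, 13], [2], [3, 6, 8, 14], [4, 11, 15, 16], [7, 10], [12]]


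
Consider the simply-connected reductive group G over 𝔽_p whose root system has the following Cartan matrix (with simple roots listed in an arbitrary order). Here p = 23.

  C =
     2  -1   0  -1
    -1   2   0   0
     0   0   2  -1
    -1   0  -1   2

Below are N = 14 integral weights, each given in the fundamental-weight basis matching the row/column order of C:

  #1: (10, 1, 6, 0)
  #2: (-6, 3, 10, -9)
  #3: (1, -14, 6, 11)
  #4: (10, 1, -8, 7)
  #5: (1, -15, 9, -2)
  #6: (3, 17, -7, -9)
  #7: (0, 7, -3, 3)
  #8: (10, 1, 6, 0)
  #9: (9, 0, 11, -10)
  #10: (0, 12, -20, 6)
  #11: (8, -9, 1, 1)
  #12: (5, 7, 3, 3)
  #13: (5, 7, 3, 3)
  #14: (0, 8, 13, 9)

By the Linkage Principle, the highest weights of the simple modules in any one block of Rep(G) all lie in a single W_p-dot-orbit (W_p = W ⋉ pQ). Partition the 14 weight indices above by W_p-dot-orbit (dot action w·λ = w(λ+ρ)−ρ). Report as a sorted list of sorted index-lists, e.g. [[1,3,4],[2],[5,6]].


C ↔ A_4 under row/col permutation; |W(A_4)| = 120.

Alcove-folded reps (p=23, 14 weights, presented ϖ-order):

  [1] (11, 2, 7, 1) · [2] (1, 8, 2, 2) · [3] (11, 2, 7, 1) · [4] (11, 2, 7, 1) · [5] (1, 1, 3, 9) · [6] (6, 8, 4, 4) · [7] (1, 8, 2, 2) · [8] (11, 2, 7, 1) · [9] (1, 1, 3, 9) · [10] (11, 2, 7, 1) · [11] (1, 8, 2, 2) · [12] (6, 8, 4, 4) · [13] (6, 8, 4, 4) · [14] (1, 1, 3, 9)

The 14 indices split into 4 linkage classes (same alcove rep ⇔ same W_23-dot-orbit):

[[1, 3, 4, 8, 10], [2, 7, 11], [5, 9, 14], [6, 12, 13]]


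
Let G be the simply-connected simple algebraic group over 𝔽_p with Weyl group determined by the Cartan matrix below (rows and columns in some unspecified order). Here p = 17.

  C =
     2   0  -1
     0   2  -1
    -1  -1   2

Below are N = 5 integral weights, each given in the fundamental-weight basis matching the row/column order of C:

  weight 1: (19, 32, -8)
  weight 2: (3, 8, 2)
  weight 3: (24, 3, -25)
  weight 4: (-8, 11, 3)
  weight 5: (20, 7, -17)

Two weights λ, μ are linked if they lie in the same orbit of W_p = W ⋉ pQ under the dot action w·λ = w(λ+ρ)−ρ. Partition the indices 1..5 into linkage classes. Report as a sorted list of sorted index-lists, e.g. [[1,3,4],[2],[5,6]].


C ↔ A_3 under row/col permutation; |W(A_3)| = 24.

Folding the 5 weights λ_j+ρ into Ā_17 (reps in the given 3-coord order):

  1: (4, 9, 3);  2: (4, 9, 3);  3: (4, 9, 3);  4: (4, 9, 3);  5: (1, 4, 8)

Partition of {1..5} into 2 W_17-dot-orbits:

[[1, 2, 3, 4], [5]]


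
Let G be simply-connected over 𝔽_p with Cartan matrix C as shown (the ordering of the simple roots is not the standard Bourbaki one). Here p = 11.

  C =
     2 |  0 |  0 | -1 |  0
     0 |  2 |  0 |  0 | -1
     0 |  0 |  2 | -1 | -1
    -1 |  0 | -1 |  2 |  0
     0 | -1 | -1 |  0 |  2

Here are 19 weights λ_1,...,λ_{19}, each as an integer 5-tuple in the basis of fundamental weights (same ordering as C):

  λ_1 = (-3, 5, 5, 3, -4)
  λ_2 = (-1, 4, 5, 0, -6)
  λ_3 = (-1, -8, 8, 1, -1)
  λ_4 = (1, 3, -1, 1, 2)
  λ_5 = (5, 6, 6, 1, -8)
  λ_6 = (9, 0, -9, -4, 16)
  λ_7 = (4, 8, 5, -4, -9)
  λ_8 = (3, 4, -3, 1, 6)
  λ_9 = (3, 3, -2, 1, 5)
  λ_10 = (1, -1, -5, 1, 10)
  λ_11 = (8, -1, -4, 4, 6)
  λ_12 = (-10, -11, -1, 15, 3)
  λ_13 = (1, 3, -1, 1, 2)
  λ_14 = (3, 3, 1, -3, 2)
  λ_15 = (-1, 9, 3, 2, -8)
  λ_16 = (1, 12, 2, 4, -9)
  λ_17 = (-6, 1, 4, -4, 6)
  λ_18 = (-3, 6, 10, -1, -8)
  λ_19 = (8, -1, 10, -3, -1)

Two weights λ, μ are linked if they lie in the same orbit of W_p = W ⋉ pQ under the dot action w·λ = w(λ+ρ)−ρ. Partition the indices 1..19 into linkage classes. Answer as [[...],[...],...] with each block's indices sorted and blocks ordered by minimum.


C ↔ A_5 under row/col permutation; |W(A_5)| = 720.

Alcove-folded reps (p=11, 19 weights, presented ϖ-order):

  [1] (0, 1, 3, 2, 3)
  [2] (0, 0, 1, 1, 5)
  [3] (0, 0, 2, 2, 7)
  [4] (2, 4, 0, 2, 3)
  [5] (2, 4, 0, 2, 3)
  [6] (1, 1, 3, 1, 0)
  [7] (0, 1, 3, 2, 3)
  [8] (0, 0, 1, 1, 5)
  [9] (0, 0, 1, 1, 5)
  [10] (0, 0, 2, 2, 7)
  [11] (2, 4, 0, 2, 3)
  [12] (0, 0, 1, 1, 5)
  [13] (2, 4, 0, 2, 3)
  [14] (2, 4, 0, 2, 3)
  [15] (0, 3, 3, 0, 4)
  [16] (0, 1, 3, 2, 3)
  [17] (0, 1, 3, 2, 3)
  [18] (0, 0, 2, 2, 7)
  [19] (0, 0, 2, 2, 7)

The 19 indices split into 6 linkage classes (same alcove rep ⇔ same W_11-dot-orbit):

[[1, 7, 16, 17], [2, 8, 9, 12], [3, 10, 18, 19], [4, 5, 11, 13, 14], [6], [15]]


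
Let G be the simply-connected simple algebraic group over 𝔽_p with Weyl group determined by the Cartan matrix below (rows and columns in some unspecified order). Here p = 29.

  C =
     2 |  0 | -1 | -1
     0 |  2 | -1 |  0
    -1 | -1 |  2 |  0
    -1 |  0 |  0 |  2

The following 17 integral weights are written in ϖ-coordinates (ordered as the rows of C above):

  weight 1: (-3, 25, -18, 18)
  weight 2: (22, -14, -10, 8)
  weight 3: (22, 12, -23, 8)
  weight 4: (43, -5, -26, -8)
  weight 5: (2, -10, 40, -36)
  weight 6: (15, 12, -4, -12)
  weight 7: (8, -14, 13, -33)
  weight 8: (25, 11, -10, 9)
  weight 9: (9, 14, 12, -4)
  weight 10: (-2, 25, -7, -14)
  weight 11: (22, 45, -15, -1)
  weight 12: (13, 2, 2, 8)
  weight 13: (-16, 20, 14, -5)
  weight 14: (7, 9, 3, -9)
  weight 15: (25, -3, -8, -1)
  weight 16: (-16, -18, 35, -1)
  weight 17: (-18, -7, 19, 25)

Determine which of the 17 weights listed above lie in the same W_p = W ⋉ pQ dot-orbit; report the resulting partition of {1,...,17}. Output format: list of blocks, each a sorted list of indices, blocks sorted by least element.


Root system A_4: the 4×4 matrix C matches after relabeling.

Ā_29 reps of the 17 weights (A_4, coords as presented):

  λ_1 → (17, 7, 2, 0) · λ_2 → (1, 6, 13, 6) · λ_3 → (1, 6, 13, 6) · λ_4 → (0, 10, 4, 8) · λ_5 → (14, 3, 3, 9) · λ_6 → (2, 10, 3, 11) · λ_7 → (1, 6, 13, 6) · λ_8 → (17, 7, 2, 0) · λ_9 → (1, 6, 13, 6) · λ_10 → (1, 6, 13, 6) · λ_11 → (14, 3, 3, 9) · λ_12 → (14, 3, 3, 9) · λ_13 → (0, 10, 4, 8) · λ_14 → (0, 10, 4, 8) · λ_15 → (17, 7, 2, 0) · λ_16 → (0, 10, 4, 8) · λ_17 → (14, 3, 3, 9)

Partition of {1..17} into 5 W_29-dot-orbits:

[[1, 8, 15], [2, 3, 7, 9, 10], [4, 13, 14, 16], [5, 11, 12, 17], [6]]


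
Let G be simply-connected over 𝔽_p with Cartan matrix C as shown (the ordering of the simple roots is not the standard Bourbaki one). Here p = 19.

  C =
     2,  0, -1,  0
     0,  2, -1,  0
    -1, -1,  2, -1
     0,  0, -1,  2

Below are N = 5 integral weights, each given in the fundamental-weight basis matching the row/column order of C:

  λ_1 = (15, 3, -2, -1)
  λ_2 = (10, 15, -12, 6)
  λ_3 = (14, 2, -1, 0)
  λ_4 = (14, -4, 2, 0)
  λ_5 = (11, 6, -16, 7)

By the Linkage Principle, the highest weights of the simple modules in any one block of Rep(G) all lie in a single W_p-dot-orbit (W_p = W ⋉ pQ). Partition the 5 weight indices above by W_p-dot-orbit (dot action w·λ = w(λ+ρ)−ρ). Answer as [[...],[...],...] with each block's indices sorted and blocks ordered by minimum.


Cartan matrix: type D_4 (|W|=192); un-permuting the 4 rows.

W_19-reps of the 5 weights in Ā_19 (same 4-coord order as C):

  1: (15, 3, 0, 1)
  2: (0, 5, 3, 4)
  3: (15, 3, 0, 1)
  4: (15, 3, 0, 1)
  5: (0, 5, 3, 4)

Linkage partition of the 5 weights (2 classes, p=19):

[[1, 3, 4], [2, 5]]


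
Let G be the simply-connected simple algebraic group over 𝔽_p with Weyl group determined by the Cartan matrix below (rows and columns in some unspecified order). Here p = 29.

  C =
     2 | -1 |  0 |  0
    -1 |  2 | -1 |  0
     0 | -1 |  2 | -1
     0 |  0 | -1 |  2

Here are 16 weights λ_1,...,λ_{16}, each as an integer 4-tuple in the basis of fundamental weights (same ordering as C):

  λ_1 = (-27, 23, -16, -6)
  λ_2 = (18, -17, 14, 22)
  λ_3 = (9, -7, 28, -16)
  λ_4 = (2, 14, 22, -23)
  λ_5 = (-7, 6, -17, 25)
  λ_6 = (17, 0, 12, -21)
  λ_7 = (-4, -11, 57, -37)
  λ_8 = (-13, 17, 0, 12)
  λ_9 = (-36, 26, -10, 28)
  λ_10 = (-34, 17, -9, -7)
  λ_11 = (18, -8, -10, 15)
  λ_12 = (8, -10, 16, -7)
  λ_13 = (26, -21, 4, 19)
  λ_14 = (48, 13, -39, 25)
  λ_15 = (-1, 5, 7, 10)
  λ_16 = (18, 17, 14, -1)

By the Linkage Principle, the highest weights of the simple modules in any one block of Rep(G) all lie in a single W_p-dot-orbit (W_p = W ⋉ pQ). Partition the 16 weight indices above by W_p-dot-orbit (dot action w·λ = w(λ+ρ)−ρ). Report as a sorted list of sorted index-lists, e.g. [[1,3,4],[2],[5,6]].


Dynkin diagram of C (from the 6 off-diagonal −1 entries): A_4.

Folding the 16 weights λ_j+ρ into Ā_29 (reps in the given 4-coord order):

  λ_1 → (4, 5, 15, 2);  λ_2 → (9, 6, 1, 10);  λ_3 → (0, 6, 8, 11);  λ_4 → (9, 6, 1, 10);  λ_5 → (9, 6, 1, 10);  λ_6 → (9, 6, 1, 10);  λ_7 → (3, 9, 7, 0);  λ_8 → (9, 6, 1, 10);  λ_9 → (0, 9, 2, 6);  λ_10 → (0, 6, 8, 11);  λ_11 → (3, 9, 7, 0);  λ_12 → (0, 9, 2, 6);  λ_13 → (4, 5, 15, 2);  λ_14 → (4, 5, 15, 2);  λ_15 → (0, 6, 8, 11);  λ_16 → (0, 6, 8, 11)

The 16 indices split into 5 linkage classes (same alcove rep ⇔ same W_29-dot-orbit):

[[1, 13, 14], [2, 4, 5, 6, 8], [3, 10, 15, 16], [7, 11], [9, 12]]


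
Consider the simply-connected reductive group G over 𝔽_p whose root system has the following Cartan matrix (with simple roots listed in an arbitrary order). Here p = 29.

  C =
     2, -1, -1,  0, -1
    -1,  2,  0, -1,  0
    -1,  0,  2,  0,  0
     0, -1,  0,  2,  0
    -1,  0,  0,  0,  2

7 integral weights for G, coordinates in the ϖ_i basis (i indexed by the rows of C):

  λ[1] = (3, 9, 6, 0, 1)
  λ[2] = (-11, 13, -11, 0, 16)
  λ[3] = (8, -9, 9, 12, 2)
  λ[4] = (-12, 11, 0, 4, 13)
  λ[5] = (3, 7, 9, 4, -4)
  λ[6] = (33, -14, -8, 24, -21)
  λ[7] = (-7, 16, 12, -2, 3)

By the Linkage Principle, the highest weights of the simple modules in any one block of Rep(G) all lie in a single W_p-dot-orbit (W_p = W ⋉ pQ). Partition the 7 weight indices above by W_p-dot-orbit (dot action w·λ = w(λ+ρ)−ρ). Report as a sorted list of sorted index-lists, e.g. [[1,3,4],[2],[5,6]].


Dynkin diagram of C (from the 8 off-diagonal −1 entries): D_5.

W_29-reps of the 7 weights in Ā_29 (same 5-coord order as C):

  1: (4, 1, 7, 1, 2);  2: (1, 1, 10, 5, 3);  3: (1, 1, 10, 5, 3);  4: (1, 1, 10, 5, 3);  5: (1, 1, 10, 5, 3);  6: (1, 1, 10, 5, 3);  7: (4, 1, 7, 1, 2)

Grouping the 7 weights by Ā_29-representative: 2 linkage classes.

[[1, 7], [2, 3, 4, 5, 6]]


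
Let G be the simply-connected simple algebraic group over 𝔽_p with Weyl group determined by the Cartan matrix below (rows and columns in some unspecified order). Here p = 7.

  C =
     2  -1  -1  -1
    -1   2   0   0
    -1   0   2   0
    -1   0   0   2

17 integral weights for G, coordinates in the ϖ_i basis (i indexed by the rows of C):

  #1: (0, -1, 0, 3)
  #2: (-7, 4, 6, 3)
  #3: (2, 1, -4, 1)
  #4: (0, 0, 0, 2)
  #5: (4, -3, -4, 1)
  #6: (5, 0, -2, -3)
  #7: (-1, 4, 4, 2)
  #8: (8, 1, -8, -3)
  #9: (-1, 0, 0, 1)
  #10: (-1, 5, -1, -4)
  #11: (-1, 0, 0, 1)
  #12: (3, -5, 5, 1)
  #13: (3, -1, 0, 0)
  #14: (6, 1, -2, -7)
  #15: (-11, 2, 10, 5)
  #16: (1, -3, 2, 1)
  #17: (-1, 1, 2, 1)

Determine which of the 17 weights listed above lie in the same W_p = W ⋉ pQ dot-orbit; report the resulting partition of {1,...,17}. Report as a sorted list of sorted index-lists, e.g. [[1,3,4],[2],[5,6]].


D_4 Cartan matrix, 4 simple roots permuted; ρ=(1,1,1,1).

Alcove-folded reps (p=7, 17 weights, presented ϖ-order):

  1: (1, 0, 1, 4);  2: (0, 1, 1, 2);  3: (0, 2, 3, 2);  4: (1, 1, 1, 3);  5: (0, 2, 3, 2);  6: (0, 1, 1, 2);  7: (1, 1, 1, 3);  8: (0, 2, 3, 2);  9: (0, 1, 1, 2);  10: (0, 3, 3, 0);  11: (0, 1, 1, 2);  12: (1, 1, 1, 3);  13: (1, 0, 1, 1);  14: (1, 0, 1, 4);  15: (0, 3, 3, 0);  16: (0, 2, 3, 2);  17: (0, 2, 3, 2)

Linkage partition of the 17 weights (6 classes, p=7):

[[1, 14], [2, 6, 9, 11], [3, 5, 8, 16, 17], [4, 7, 12], [10, 15], [13]]


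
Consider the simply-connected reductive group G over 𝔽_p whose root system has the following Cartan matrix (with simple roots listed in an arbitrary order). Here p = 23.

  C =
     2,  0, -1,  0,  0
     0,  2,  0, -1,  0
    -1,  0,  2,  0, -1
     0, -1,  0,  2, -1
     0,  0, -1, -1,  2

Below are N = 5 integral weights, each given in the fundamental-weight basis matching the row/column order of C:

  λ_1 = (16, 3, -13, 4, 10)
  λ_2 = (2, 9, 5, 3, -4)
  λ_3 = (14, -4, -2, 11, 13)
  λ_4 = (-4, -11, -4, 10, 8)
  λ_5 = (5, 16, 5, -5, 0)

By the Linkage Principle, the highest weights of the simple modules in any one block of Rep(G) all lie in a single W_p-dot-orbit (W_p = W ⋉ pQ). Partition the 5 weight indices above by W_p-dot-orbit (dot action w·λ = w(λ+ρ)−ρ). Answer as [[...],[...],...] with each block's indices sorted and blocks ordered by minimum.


Dynkin diagram of C (from the 8 off-diagonal −1 entries): A_5.

W_23-reps of the 5 weights in Ā_23 (same 5-coord order as C):

  1: (3, 2, 11, 4, 1) · 2: (3, 10, 3, 1, 3) · 3: (1, 9, 2, 5, 6) · 4: (3, 10, 3, 1, 3) · 5: (3, 10, 3, 1, 3)

The 5 indices split into 3 linkage classes (same alcove rep ⇔ same W_23-dot-orbit):

[[1], [2, 4, 5], [3]]


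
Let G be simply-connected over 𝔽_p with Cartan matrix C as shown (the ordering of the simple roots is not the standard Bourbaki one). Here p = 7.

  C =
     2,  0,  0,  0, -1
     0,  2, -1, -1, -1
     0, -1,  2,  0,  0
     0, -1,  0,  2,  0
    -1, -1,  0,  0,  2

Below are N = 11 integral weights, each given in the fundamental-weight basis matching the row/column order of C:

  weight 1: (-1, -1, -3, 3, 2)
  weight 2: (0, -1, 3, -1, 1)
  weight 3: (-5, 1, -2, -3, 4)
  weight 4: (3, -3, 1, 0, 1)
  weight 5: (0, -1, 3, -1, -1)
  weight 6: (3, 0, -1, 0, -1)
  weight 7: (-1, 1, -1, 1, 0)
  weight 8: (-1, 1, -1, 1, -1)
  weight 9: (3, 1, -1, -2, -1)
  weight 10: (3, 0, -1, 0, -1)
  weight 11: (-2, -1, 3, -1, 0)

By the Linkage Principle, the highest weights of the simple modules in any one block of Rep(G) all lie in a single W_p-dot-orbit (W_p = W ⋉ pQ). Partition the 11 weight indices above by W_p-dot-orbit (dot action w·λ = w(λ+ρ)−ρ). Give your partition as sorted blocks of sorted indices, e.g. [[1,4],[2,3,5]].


Dynkin diagram of C (from the 8 off-diagonal −1 entries): D_5.

Folding the 11 weights λ_j+ρ into Ā_7 (reps in the given 5-coord order):

  [1] (0, 2, 0, 2, 0) · [2] (1, 0, 4, 0, 0) · [3] (4, 1, 0, 1, 0) · [4] (4, 1, 0, 1, 0) · [5] (1, 0, 4, 0, 0) · [6] (4, 1, 0, 1, 0) · [7] (0, 2, 0, 2, 0) · [8] (0, 2, 0, 2, 0) · [9] (4, 1, 0, 1, 0) · [10] (4, 1, 0, 1, 0) · [11] (1, 0, 4, 0, 0)

Grouping the 11 weights by Ā_7-representative: 3 linkage classes.

[[1, 7, 8], [2, 5, 11], [3, 4, 6, 9, 10]]


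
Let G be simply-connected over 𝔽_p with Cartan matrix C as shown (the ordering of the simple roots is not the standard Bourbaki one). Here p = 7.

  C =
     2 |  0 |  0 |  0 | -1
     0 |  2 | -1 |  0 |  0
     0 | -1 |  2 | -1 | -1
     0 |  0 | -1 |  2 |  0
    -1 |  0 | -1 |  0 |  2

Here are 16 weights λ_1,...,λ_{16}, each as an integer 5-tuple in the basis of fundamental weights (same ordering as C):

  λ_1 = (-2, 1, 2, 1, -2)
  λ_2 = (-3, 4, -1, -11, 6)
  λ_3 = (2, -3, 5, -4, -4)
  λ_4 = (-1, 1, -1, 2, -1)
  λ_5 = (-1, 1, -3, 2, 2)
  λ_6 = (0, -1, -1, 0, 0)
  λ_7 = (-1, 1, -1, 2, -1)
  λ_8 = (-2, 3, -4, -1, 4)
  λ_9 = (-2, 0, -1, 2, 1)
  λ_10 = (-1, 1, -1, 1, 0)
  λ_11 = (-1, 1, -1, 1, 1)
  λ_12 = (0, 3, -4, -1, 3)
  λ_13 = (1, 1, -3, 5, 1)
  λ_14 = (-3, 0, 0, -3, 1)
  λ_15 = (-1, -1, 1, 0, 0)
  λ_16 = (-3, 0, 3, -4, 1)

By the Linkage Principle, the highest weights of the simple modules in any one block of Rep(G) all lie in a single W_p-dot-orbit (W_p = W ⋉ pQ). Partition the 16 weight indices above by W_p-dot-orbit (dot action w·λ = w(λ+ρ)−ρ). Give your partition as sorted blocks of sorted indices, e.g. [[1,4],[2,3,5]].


C ↔ D_5 under row/col permutation; |W(D_5)| = 1920.

Ā_7 reps of the 16 weights (D_5, coords as presented):

    1: (0, 2, 0, 2, 1)
    2: (0, 2, 0, 3, 0)
    3: (0, 0, 2, 1, 1)
    4: (0, 2, 0, 3, 0)
    5: (0, 0, 2, 1, 1)
    6: (1, 0, 0, 1, 1)
    7: (0, 2, 0, 3, 0)
    8: (1, 1, 0, 3, 1)
    9: (1, 1, 0, 3, 1)
    10: (0, 2, 0, 2, 1)
    11: (0, 2, 0, 2, 1)
    12: (1, 1, 0, 3, 1)
    13: (1, 1, 0, 3, 1)
    14: (1, 0, 0, 1, 1)
    15: (0, 0, 2, 1, 1)
    16: (1, 1, 0, 3, 1)

Linkage partition of the 16 weights (5 classes, p=7):

[[1, 10, 11], [2, 4, 7], [3, 5, 15], [6, 14], [8, 9, 12, 13, 16]]


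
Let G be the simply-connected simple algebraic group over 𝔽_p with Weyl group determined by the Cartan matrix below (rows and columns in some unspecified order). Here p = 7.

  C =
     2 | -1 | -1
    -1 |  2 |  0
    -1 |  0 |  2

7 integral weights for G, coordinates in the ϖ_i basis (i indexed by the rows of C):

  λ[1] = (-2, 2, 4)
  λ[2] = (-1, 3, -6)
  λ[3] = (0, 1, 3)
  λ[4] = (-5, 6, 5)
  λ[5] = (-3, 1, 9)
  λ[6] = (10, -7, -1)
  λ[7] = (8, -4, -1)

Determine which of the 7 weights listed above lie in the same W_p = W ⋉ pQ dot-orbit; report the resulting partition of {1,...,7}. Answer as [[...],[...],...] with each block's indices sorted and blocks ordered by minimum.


Type A_3, rank 3, |W|=24; reorder rows/cols to standard.

W_7-reps of the 7 weights in Ā_7 (same 3-coord order as C):

  λ_1+ρ ↦ (1, 2, 4) · λ_2+ρ ↦ (4, 1, 0) · λ_3+ρ ↦ (1, 2, 4) · λ_4+ρ ↦ (4, 1, 0) · λ_5+ρ ↦ (1, 2, 4) · λ_6+ρ ↦ (1, 2, 4) · λ_7+ρ ↦ (4, 1, 2)

These 7 weights hit 3 W_7-dot-orbits; sizes (4, 2, 1):

[[1, 3, 5, 6], [2, 4], [7]]


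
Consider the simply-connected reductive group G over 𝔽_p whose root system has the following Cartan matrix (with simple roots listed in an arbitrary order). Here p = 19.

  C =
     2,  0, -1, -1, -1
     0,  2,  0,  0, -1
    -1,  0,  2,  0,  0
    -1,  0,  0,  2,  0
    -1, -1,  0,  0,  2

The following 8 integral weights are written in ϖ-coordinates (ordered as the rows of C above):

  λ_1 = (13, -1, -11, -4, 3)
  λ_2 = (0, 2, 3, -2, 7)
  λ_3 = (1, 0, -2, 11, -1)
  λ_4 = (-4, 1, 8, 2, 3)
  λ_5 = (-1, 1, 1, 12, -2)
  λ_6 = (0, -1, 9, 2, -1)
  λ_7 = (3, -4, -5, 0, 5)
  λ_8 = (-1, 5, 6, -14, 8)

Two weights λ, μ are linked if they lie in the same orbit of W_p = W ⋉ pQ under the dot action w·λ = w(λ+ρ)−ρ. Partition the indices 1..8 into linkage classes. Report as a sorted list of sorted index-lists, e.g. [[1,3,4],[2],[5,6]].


C ↔ D_5 under row/col permutation; |W(D_5)| = 1920.

Alcove-folded reps (p=19, 8 weights, presented ϖ-order):

    λ_1+ρ ↦ (1, 0, 10, 3, 0)
    λ_2+ρ ↦ (0, 3, 4, 1, 3)
    λ_3+ρ ↦ (1, 1, 1, 12, 0)
    λ_4+ρ ↦ (3, 2, 6, 0, 1)
    λ_5+ρ ↦ (1, 1, 1, 12, 0)
    λ_6+ρ ↦ (1, 0, 10, 3, 0)
    λ_7+ρ ↦ (0, 3, 4, 1, 3)
    λ_8+ρ ↦ (3, 2, 6, 0, 1)

These 8 weights hit 4 W_19-dot-orbits; sizes (2, 2, 2, 2):

[[1, 6], [2, 7], [3, 5], [4, 8]]


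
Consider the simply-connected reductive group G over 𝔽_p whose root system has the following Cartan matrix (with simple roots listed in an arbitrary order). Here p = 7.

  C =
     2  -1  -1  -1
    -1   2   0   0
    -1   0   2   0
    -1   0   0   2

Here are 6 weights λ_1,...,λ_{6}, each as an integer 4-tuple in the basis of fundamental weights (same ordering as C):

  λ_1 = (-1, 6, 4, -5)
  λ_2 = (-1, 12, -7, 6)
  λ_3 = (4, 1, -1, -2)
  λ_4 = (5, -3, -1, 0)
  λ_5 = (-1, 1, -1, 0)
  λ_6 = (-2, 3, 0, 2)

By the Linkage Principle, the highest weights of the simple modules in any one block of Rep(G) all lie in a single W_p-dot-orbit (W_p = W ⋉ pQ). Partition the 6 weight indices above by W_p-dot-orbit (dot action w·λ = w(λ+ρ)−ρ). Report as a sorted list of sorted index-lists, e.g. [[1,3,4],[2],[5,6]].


Type D_4, rank 4, |W|=192; reorder rows/cols to standard.

Each λ_j+ρ reduced to Ā_7; 4-tuples below use C's row order:

    [1] (0, 2, 0, 1)
    [2] (0, 6, 1, 0)
    [3] (0, 2, 0, 1)
    [4] (0, 2, 0, 1)
    [5] (0, 2, 0, 1)
    [6] (1, 3, 0, 2)

Grouping the 6 weights by Ā_7-representative: 3 linkage classes.

[[1, 3, 4, 5], [2], [6]]


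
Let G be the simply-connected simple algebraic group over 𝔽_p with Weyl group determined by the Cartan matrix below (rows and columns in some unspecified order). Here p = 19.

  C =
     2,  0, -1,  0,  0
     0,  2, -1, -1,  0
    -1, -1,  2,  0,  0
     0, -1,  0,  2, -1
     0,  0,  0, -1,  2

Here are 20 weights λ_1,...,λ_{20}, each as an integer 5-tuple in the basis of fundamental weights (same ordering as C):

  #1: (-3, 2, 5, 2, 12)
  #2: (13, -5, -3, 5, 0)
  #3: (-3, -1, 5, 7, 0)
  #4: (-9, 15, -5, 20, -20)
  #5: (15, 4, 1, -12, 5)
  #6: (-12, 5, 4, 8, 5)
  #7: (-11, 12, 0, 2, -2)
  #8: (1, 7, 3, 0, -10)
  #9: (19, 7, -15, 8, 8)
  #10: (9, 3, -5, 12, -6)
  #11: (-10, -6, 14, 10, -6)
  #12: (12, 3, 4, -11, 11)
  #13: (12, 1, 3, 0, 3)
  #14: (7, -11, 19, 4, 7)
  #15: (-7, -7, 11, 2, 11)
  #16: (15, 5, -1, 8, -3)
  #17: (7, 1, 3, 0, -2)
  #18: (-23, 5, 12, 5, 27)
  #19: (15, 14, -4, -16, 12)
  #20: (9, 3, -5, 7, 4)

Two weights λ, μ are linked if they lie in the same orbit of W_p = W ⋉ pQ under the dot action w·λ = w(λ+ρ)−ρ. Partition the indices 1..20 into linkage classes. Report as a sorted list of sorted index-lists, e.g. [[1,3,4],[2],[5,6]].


Type A_5, rank 5, |W|=720; reorder rows/cols to standard.

λ_j+ρ reflected into Ā_19 (⟨·,θ^∨⟩≤19); 5-tuples as given:

  λ_1+ρ ↦ (4, 3, 0, 3, 7)
  λ_2+ρ ↦ (8, 2, 4, 0, 1)
  λ_3+ρ ↦ (2, 0, 4, 8, 1)
  λ_4+ρ ↦ (8, 2, 4, 0, 1)
  λ_5+ρ ↦ (8, 2, 4, 0, 1)
  λ_6+ρ ↦ (2, 0, 4, 8, 1)
  λ_7+ρ ↦ (1, 4, 9, 2, 1)
  λ_8+ρ ↦ (2, 0, 4, 8, 1)
  λ_9+ρ ↦ (7, 5, 1, 1, 3)
  λ_10+ρ ↦ (2, 0, 4, 8, 1)
  λ_11+ρ ↦ (7, 5, 1, 1, 3)
  λ_12+ρ ↦ (7, 5, 1, 1, 3)
  λ_13+ρ ↦ (8, 2, 4, 0, 1)
  λ_14+ρ ↦ (3, 1, 6, 4, 4)
  λ_15+ρ ↦ (4, 3, 0, 3, 7)
  λ_16+ρ ↦ (4, 3, 0, 3, 7)
  λ_17+ρ ↦ (8, 2, 4, 0, 1)
  λ_18+ρ ↦ (4, 3, 0, 3, 7)
  λ_19+ρ ↦ (4, 3, 0, 3, 7)
  λ_20+ρ ↦ (2, 0, 4, 8, 1)

Linkage partition of the 20 weights (6 classes, p=19):

[[1, 15, 16, 18, 19], [2, 4, 5, 13, 17], [3, 6, 8, 10, 20], [7], [9, 11, 12], [14]]


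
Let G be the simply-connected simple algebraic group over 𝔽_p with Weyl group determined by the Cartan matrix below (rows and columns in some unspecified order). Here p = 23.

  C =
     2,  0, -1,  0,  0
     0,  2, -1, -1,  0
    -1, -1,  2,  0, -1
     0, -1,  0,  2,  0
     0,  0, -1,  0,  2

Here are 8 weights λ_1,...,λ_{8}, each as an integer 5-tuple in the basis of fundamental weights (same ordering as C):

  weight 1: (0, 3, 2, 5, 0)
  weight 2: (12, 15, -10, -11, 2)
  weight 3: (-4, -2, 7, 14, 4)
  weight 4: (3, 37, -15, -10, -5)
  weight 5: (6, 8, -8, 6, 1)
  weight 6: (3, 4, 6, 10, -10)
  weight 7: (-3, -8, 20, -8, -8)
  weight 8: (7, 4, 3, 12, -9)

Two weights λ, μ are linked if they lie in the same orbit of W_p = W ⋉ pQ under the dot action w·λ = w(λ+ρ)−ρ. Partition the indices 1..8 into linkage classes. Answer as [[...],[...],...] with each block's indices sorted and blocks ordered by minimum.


Type D_5, rank 5, |W|=1920; reorder rows/cols to standard.

Folding the 8 weights λ_j+ρ into Ā_23 (reps in the given 5-coord order):

  [1] (1, 4, 3, 6, 1)
  [2] (4, 3, 0, 7, 6)
  [3] (1, 4, 3, 6, 1)
  [4] (1, 4, 3, 6, 1)
  [5] (0, 2, 2, 7, 5)
  [6] (0, 2, 2, 7, 5)
  [7] (0, 2, 2, 7, 5)
  [8] (1, 4, 3, 6, 1)

The 8 indices split into 3 linkage classes (same alcove rep ⇔ same W_23-dot-orbit):

[[1, 3, 4, 8], [2], [5, 6, 7]]


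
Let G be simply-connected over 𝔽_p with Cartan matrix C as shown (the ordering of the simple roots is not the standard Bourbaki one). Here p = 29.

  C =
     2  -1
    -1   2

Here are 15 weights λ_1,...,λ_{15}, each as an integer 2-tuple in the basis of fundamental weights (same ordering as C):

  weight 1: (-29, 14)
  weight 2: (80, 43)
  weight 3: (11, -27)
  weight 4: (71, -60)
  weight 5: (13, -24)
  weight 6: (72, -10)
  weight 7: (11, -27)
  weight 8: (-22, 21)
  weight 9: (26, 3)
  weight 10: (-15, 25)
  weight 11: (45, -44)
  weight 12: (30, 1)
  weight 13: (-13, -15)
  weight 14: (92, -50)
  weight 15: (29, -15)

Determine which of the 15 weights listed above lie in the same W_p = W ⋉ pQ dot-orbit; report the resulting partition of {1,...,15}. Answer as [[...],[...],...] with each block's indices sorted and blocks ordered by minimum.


Root system A_2: the 2×2 matrix C matches after relabeling.

Alcove-folded reps (p=29, 15 weights, presented ϖ-order):

  λ_1 → (15, 13)
  λ_2 → (9, 14)
  λ_3 → (14, 12)
  λ_4 → (15, 13)
  λ_5 → (9, 14)
  λ_6 → (9, 14)
  λ_7 → (14, 12)
  λ_8 → (21, 1)
  λ_9 → (25, 2)
  λ_10 → (14, 12)
  λ_11 → (14, 12)
  λ_12 → (25, 2)
  λ_13 → (14, 12)
  λ_14 → (9, 14)
  λ_15 → (15, 13)

These 15 weights hit 5 W_29-dot-orbits; sizes (3, 4, 5, 1, 2):

[[1, 4, 15], [2, 5, 6, 14], [3, 7, 10, 11, 13], [8], [9, 12]]


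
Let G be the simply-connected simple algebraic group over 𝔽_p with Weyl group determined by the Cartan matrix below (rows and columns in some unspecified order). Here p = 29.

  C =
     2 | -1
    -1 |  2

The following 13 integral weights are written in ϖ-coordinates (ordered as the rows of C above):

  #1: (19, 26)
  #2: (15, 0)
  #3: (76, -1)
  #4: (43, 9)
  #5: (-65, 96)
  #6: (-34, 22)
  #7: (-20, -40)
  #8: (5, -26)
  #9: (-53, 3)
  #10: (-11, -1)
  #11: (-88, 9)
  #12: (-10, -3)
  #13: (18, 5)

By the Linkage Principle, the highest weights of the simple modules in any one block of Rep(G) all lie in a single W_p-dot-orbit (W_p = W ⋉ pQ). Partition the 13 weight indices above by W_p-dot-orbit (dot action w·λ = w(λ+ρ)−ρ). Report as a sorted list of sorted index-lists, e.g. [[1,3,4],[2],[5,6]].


Type A_2, rank 2, |W|=6; reorder rows/cols to standard.

Alcove-folded reps (p=29, 13 weights, presented ϖ-order):

    [1] (2, 9)
    [2] (16, 1)
    [3] (0, 10)
    [4] (4, 15)
    [5] (19, 6)
    [6] (19, 6)
    [7] (0, 10)
    [8] (19, 6)
    [9] (19, 6)
    [10] (0, 10)
    [11] (0, 10)
    [12] (2, 9)
    [13] (19, 6)

5 distinct reps among the 13 weights ⇒ 5 W_29-linkage classes:

[[1, 12], [2], [3, 7, 10, 11], [4], [5, 6, 8, 9, 13]]


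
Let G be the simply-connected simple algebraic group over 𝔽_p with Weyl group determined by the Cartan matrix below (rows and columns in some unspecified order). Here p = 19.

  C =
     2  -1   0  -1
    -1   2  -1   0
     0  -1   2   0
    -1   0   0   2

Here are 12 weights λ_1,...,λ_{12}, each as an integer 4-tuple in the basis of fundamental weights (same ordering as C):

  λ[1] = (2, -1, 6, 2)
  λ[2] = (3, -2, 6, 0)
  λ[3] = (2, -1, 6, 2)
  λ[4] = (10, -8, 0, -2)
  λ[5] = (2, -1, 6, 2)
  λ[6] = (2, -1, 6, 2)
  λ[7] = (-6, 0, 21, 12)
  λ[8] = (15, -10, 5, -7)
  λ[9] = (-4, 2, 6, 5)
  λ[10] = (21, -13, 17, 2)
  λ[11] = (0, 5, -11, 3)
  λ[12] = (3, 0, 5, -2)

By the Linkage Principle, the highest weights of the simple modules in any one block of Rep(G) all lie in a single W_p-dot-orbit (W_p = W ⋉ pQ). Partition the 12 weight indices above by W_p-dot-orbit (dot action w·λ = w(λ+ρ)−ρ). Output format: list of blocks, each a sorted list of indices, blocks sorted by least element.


Cartan matrix: type A_4 (|W|=120); un-permuting the 4 rows.

Folding the 12 weights λ_j+ρ into Ā_19 (reps in the given 4-coord order):

  λ_1+ρ ↦ (3, 0, 7, 3);  λ_2+ρ ↦ (3, 1, 6, 1);  λ_3+ρ ↦ (3, 0, 7, 3);  λ_4+ρ ↦ (3, 1, 6, 1);  λ_5+ρ ↦ (3, 0, 7, 3);  λ_6+ρ ↦ (3, 0, 7, 3);  λ_7+ρ ↦ (3, 1, 6, 1);  λ_8+ρ ↦ (1, 6, 3, 6);  λ_9+ρ ↦ (3, 0, 7, 3);  λ_10+ρ ↦ (1, 6, 3, 6);  λ_11+ρ ↦ (3, 1, 6, 1);  λ_12+ρ ↦ (3, 1, 6, 1)

3 distinct reps among the 12 weights ⇒ 3 W_19-linkage classes:

[[1, 3, 5, 6, 9], [2, 4, 7, 11, 12], [8, 10]]


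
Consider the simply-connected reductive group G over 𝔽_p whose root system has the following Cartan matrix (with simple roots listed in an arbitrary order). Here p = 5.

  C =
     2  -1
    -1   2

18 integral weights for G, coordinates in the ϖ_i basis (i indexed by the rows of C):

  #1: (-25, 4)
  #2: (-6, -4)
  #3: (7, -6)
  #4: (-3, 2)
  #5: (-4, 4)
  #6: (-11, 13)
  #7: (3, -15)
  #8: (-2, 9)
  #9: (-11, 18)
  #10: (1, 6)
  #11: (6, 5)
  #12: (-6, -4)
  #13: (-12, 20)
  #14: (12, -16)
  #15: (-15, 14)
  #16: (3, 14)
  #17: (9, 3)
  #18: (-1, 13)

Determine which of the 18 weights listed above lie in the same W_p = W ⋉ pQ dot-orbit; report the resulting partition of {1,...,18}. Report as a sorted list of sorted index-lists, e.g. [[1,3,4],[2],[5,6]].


C ↔ A_2 under row/col permutation; |W(A_2)| = 6.

Alcove-folded reps (p=5, 18 weights, presented ϖ-order):

    λ_1+ρ ↦ (1, 0)
    λ_2+ρ ↦ (0, 2)
    λ_3+ρ ↦ (0, 2)
    λ_4+ρ ↦ (2, 1)
    λ_5+ρ ↦ (3, 2)
    λ_6+ρ ↦ (4, 1)
    λ_7+ρ ↦ (4, 1)
    λ_8+ρ ↦ (4, 0)
    λ_9+ρ ↦ (1, 0)
    λ_10+ρ ↦ (2, 1)
    λ_11+ρ ↦ (2, 1)
    λ_12+ρ ↦ (0, 2)
    λ_13+ρ ↦ (1, 0)
    λ_14+ρ ↦ (0, 2)
    λ_15+ρ ↦ (1, 0)
    λ_16+ρ ↦ (4, 0)
    λ_17+ρ ↦ (4, 1)
    λ_18+ρ ↦ (1, 0)

Grouping the 18 weights by Ā_5-representative: 6 linkage classes.

[[1, 9, 13, 15, 18], [2, 3, 12, 14], [4, 10, 11], [5], [6, 7, 17], [8, 16]]
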